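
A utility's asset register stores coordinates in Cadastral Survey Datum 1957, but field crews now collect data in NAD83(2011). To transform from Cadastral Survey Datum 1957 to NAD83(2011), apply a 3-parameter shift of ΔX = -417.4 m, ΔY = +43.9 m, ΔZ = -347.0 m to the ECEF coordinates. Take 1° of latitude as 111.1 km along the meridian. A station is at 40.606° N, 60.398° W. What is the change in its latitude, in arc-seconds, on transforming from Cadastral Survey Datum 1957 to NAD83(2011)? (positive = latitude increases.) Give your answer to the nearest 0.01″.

sin φ = 0.650854, cos φ = 0.759203, sin λ = -0.869478, cos λ = 0.493972.
North component: ΔN = −sin φ cos λ·ΔX − sin φ sin λ·ΔY + cos φ·ΔZ = −(0.650854)(0.493972)(-417.4) − (0.650854)(-0.869478)(43.9) + (0.759203)(-347.0) = -104.40 m.
1° of latitude spans 111100 m, so Δφ = -104.40 / 111100 × 3600 = -3.383″.

Δφ = -3.38″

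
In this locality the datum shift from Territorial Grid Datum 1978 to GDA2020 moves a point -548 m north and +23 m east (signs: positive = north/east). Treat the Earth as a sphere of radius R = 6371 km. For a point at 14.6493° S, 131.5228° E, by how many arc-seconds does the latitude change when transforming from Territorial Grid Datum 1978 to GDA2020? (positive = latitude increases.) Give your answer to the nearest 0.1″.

Δφ = -17.7″

On a sphere of radius R, 1 rad of latitude = R, so Δφ = ΔN / R = -548.0 / 6371000 = -8.6015e-05 rad = -17.742″.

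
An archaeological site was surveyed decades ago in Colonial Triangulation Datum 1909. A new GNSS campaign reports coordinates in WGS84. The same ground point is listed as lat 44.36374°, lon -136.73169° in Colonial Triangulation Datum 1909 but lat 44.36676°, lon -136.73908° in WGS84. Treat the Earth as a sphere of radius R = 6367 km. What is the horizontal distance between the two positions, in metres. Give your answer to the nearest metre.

Δφ = 44.36676° − 44.36374° = +0.00302°; Δλ = -136.73908° − -136.73169° = -0.00739°.
1° along a meridian = πR/180 = 111125 m.
ΔN = Δφ × 111125 = 335.6 m; ΔE = Δλ × 111125 × cos(44.36374°) = -0.00739 × 111125 × 0.714915 = -587.1 m.
Distance = √(ΔE² + ΔN²) = √((-587.1)² + 335.6²) = 676.2 m.

676 m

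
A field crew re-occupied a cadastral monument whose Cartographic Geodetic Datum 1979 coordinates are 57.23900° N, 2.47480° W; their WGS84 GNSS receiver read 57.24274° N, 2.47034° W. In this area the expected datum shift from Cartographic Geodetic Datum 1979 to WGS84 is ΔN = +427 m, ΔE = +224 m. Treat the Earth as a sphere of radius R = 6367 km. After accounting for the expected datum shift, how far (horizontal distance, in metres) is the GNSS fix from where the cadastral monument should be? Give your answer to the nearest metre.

46 m

Observed coordinate differences: Δφ = +0.00374°, Δλ = +0.00446°.
Converting to metres (1° lat = 111125 m, cos φ = 0.541136): observed ΔN = 415.6 m, observed ΔE = 268.2 m.
Subtracting the expected shift leaves a residual of 415.6 − (427) = -11.4 m north and 268.2 − (224) = 44.2 m east.
Residual distance = √((-11.4)² + 44.2²) = 45.6 m.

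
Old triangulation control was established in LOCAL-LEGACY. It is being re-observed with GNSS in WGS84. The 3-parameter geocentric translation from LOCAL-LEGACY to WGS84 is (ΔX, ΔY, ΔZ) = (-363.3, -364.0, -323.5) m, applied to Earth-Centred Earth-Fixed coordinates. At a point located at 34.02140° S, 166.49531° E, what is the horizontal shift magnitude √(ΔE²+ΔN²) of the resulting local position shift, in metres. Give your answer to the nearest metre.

454 m

The local east axis at (φ, λ) is (−sin λ, cos λ, 0), so ΔE = −sin(166.49531°)·(-363.3) + cos(166.49531°)·(-364.0) = 438.78 m.
The local north axis is (−sin φ cos λ, −sin φ sin λ, cos φ), giving ΔN = 197.647 − 47.559 − 268.126 = -118.04 m.
Horizontal magnitude = √(ΔE² + ΔN²) = √(438.78² + (-118.04)²) = 454.38 m.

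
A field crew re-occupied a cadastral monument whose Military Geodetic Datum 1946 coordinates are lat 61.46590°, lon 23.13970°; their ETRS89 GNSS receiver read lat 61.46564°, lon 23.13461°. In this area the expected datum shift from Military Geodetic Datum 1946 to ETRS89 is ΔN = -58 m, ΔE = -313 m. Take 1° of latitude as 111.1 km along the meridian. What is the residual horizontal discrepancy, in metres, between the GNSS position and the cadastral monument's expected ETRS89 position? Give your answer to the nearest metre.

52 m

Observed coordinate differences: Δφ = -0.00026°, Δλ = -0.00509°.
Converting to metres (1° lat = 111100 m, cos φ = 0.477682): observed ΔN = -28.9 m, observed ΔE = -270.1 m.
Subtracting the expected shift leaves a residual of -28.9 − (-58) = 29.1 m north and -270.1 − (-313) = 42.9 m east.
Residual distance = √(29.1² + 42.9²) = 51.8 m.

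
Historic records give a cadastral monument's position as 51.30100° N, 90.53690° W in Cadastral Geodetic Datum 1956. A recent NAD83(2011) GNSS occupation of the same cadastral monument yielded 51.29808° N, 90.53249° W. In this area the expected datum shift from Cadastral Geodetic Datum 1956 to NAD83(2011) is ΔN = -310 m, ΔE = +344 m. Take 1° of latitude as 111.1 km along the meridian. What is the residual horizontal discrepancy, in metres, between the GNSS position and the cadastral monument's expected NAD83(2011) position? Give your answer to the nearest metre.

Observed coordinate differences: Δφ = -0.00292°, Δλ = +0.00441°.
Converting to metres (1° lat = 111100 m, cos φ = 0.625229): observed ΔN = -324.4 m, observed ΔE = 306.3 m.
Subtracting the expected shift leaves a residual of -324.4 − (-310) = -14.4 m north and 306.3 − (344) = -37.7 m east.
Residual distance = √((-14.4)² + (-37.7)²) = 40.3 m.

40 m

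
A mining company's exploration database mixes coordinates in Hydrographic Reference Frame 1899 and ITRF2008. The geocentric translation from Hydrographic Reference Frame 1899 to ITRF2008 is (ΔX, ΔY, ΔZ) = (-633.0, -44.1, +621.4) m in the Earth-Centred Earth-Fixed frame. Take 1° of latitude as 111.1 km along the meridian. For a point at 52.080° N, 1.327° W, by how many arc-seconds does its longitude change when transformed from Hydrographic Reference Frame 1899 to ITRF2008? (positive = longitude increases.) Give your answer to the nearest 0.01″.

sin φ = 0.788870, cos φ = 0.614561, sin λ = -0.023158, cos λ = 0.999732.
East component: ΔE = −sin λ·ΔX + cos λ·ΔY = −(-0.023158)(-633.0) + (0.999732)(-44.1) = -58.75 m.
1° of latitude spans 111100 m; at latitude φ, 1° of longitude spans that × cos φ = 68277.7 m, so Δλ = -58.75 / 68277.7 × 3600 = -3.098″.

Δλ = -3.10″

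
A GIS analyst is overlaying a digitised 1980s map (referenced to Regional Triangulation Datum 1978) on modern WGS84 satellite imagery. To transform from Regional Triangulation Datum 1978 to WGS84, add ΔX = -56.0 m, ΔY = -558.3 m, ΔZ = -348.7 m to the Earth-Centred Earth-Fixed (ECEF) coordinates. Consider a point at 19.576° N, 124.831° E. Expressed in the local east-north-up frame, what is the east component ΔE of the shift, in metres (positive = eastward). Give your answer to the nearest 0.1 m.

ΔE = 364.8 m

At φ = 19.576°, λ = 124.831°: sin φ = 0.335057, cos φ = 0.942198, sin λ = 0.820840, cos λ = -0.571158.
ΔE = −sin λ·ΔX + cos λ·ΔY = −(0.820840)·(-56.0) + (-0.571158)·(-558.3) = 364.84 m.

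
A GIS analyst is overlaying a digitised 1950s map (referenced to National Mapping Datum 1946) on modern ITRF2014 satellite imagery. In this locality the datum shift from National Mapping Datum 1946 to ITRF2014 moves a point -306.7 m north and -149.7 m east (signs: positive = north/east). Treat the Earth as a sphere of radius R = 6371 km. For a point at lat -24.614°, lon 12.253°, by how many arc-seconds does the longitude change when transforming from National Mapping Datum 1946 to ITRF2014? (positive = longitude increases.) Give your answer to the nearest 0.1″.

At latitude -24.614°, cos φ = 0.909134.
One radian of longitude at latitude φ spans R cos φ, so Δλ = ΔE / (R cos φ) = -149.7 / (6371000 × 0.909134) = -2.5846e-05 rad = -5.331″.

Δλ = -5.3″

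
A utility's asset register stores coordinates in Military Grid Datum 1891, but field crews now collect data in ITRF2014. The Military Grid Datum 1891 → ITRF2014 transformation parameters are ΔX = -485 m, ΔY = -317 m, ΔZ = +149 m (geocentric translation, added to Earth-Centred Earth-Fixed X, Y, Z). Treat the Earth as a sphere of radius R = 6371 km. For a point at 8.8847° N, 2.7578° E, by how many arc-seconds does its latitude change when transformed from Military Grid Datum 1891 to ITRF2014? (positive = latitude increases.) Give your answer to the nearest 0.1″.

sin φ = 0.154447, cos φ = 0.988001, sin λ = 0.048114, cos λ = 0.998842.
North component: ΔN = −sin φ cos λ·ΔX − sin φ sin λ·ΔY + cos φ·ΔZ = −(0.154447)(0.998842)(-485) − (0.154447)(0.048114)(-317) + (0.988001)(149) = 224.39 m.
1° of latitude spans πR/180 = 111195 m, so Δφ = 224.39 / 111195 × 3600 = 7.265″.

Δφ = 7.3″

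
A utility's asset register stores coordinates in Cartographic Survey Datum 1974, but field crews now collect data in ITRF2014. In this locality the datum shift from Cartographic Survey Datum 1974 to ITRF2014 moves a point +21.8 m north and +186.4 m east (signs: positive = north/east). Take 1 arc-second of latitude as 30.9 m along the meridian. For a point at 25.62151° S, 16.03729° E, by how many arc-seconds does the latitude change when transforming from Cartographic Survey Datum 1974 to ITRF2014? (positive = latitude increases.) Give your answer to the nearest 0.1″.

Δφ = 0.7″

1″ of latitude = 30.90 m, so Δφ = 21.8 / 30.90 = 0.706″.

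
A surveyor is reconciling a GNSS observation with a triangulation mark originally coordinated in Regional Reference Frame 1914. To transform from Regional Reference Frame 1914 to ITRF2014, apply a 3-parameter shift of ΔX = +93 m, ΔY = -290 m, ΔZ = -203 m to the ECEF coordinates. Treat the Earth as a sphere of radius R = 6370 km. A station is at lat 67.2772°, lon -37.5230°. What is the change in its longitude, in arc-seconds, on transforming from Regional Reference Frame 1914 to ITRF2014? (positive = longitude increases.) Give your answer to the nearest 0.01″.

sin φ = 0.922384, cos φ = 0.386273, sin λ = -0.609080, cos λ = 0.793109.
East component: ΔE = −sin λ·ΔX + cos λ·ΔY = −(-0.609080)(93) + (0.793109)(-290) = -173.36 m.
1° of latitude spans πR/180 = 111177 m; at latitude φ, 1° of longitude spans that × cos φ = 42944.9 m, so Δλ = -173.36 / 42944.9 × 3600 = -14.532″.

Δλ = -14.53″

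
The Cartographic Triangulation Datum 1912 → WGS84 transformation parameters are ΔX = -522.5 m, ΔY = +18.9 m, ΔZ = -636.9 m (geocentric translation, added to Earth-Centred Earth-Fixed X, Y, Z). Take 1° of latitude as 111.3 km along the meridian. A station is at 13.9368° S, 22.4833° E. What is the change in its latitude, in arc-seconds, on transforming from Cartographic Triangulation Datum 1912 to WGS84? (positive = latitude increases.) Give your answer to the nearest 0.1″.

Δφ = -23.7″

sin φ = -0.240851, cos φ = 0.970562, sin λ = 0.382414, cos λ = 0.923991.
North component: ΔN = −sin φ cos λ·ΔX − sin φ sin λ·ΔY + cos φ·ΔZ = −(-0.240851)(0.923991)(-522.5) − (-0.240851)(0.382414)(18.9) + (0.970562)(-636.9) = -732.69 m.
1° of latitude spans 111300 m, so Δφ = -732.69 / 111300 × 3600 = -23.699″.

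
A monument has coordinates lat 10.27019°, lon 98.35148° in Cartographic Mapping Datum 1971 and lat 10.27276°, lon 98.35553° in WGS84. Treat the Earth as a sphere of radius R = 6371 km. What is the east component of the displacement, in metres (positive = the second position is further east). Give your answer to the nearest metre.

ΔE = 443 m

Δφ = 10.27276° − 10.27019° = +0.00257°; Δλ = 98.35553° − 98.35148° = +0.00405°.
1° along a meridian = πR/180 = 111195 m.
ΔN = Δφ × 111195 = 285.8 m; ΔE = Δλ × 111195 × cos(10.27019°) = +0.00405 × 111195 × 0.983978 = 443.1 m.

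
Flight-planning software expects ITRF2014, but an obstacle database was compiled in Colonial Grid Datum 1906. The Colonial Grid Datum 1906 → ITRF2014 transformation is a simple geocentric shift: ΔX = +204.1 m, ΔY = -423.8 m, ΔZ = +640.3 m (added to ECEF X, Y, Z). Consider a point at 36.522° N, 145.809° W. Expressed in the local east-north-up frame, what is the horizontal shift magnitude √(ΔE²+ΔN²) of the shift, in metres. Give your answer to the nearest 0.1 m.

At φ = 36.522°, λ = -145.809°: sin φ = 0.595131, cos φ = 0.803628, sin λ = -0.561953, cos λ = -0.827169.
ΔE = −sin λ·ΔX + cos λ·ΔY = −(-0.561953)·(204.1) + (-0.827169)·(-423.8) = 465.25 m.
ΔN = −sin φ cos λ·ΔX − sin φ sin λ·ΔY + cos φ·ΔZ = −(0.595131)(-0.827169)(204.1) − (0.595131)(-0.561953)(-423.8) + (0.803628)(640.3) = 473.30 m.
Horizontal magnitude = √(ΔE² + ΔN²) = √(465.25² + 473.30²) = 663.68 m.

663.7 m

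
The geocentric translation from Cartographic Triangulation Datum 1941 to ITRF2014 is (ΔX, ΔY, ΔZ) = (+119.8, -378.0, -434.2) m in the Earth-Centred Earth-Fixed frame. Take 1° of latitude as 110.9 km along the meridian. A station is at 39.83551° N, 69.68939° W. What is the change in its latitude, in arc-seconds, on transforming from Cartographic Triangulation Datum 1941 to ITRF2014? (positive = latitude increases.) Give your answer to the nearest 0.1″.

sin φ = 0.640586, cos φ = 0.767887, sin λ = -0.937825, cos λ = 0.347109.
North component: ΔN = −sin φ cos λ·ΔX − sin φ sin λ·ΔY + cos φ·ΔZ = −(0.640586)(0.347109)(119.8) − (0.640586)(-0.937825)(-378.0) + (0.767887)(-434.2) = -587.14 m.
1° of latitude spans 110900 m, so Δφ = -587.14 / 110900 × 3600 = -19.060″.

Δφ = -19.1″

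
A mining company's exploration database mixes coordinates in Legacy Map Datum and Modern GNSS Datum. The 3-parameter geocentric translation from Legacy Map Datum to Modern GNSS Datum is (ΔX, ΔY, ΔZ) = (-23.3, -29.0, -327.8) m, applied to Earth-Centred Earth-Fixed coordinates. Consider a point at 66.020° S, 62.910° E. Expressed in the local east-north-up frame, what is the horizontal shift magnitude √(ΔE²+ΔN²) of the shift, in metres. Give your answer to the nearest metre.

The local east axis at (φ, λ) is (−sin λ, cos λ, 0), so ΔE = −sin(62.910°)·(-23.3) + cos(62.910°)·(-29.0) = 7.54 m.
The local north axis is (−sin φ cos λ, −sin φ sin λ, cos φ), giving ΔN = -9.695 − 23.590 − 133.224 = -166.51 m.
Horizontal magnitude = √(ΔE² + ΔN²) = √(7.54² + (-166.51)²) = 166.68 m.

167 m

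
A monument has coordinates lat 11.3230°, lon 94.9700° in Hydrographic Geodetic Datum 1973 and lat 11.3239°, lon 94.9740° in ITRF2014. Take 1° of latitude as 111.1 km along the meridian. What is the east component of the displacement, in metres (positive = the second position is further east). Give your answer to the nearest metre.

Δφ = 11.3239° − 11.3230° = +0.0009°; Δλ = 94.9740° − 94.9700° = +0.0040°.
ΔN = Δφ × 111100 = 100.0 m; ΔE = Δλ × 111100 × cos(11.3230°) = +0.0040 × 111100 × 0.980536 = 435.8 m.

ΔE = 436 m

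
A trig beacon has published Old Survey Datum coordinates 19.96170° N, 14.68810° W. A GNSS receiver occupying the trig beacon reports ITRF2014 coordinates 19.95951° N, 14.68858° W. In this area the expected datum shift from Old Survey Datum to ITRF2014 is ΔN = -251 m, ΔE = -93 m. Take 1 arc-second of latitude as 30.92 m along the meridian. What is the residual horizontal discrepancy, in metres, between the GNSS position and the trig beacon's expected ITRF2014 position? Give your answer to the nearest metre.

43 m

Observed coordinate differences: Δφ = -0.00219°, Δλ = -0.00048°.
Converting to metres (1° lat = 111312 m, cos φ = 0.939921): observed ΔN = -243.8 m, observed ΔE = -50.2 m.
Subtracting the expected shift leaves a residual of -243.8 − (-251) = 7.2 m north and -50.2 − (-93) = 42.8 m east.
Residual distance = √(7.2² + 42.8²) = 43.4 m.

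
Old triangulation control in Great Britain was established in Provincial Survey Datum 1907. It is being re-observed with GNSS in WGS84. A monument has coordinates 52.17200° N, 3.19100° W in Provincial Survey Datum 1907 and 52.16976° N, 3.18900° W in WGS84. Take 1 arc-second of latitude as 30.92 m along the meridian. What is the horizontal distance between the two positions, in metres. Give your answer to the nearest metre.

Δφ = 52.16976° − 52.17200° = -0.00224°; Δλ = -3.18900° − -3.19100° = +0.00200°.
1° of latitude = 3600 × 30.92 = 111312 m.
ΔN = Δφ × 111312 = -249.3 m; ΔE = Δλ × 111312 × cos(52.17200°) = +0.00200 × 111312 × 0.613293 = 136.5 m.
Distance = √(ΔE² + ΔN²) = √(136.5² + (-249.3)²) = 284.3 m.

284 m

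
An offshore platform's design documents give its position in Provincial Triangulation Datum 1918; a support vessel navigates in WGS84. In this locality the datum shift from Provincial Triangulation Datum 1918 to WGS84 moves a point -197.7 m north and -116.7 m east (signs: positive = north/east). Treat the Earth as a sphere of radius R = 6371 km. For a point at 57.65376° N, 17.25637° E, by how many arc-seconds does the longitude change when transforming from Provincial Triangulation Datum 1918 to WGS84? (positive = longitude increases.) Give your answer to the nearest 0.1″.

Δλ = -7.1″

At latitude 57.65376°, cos φ = 0.535034.
One radian of longitude at latitude φ spans R cos φ, so Δλ = ΔE / (R cos φ) = -116.7 / (6371000 × 0.535034) = -3.4236e-05 rad = -7.062″.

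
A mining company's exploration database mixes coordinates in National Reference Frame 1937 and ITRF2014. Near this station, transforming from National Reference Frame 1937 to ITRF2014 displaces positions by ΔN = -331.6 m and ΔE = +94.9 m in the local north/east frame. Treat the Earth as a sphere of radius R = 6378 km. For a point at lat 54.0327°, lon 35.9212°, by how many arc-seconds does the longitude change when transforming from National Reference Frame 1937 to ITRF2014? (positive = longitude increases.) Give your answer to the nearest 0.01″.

At latitude 54.0327°, cos φ = 0.587323.
One radian of longitude at latitude φ spans R cos φ, so Δλ = ΔE / (R cos φ) = 94.9 / (6378000 × 0.587323) = 2.5334e-05 rad = 5.226″.

Δλ = 5.23″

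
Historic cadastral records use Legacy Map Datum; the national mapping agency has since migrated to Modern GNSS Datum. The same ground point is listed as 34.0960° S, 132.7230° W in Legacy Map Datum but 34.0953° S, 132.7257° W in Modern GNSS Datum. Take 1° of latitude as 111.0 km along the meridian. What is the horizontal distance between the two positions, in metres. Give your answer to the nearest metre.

260 m

Δφ = -34.0953° − -34.0960° = +0.0007°; Δλ = -132.7257° − -132.7230° = -0.0027°.
ΔN = Δφ × 111000 = 77.7 m; ΔE = Δλ × 111000 × cos(-34.0960°) = -0.0027 × 111000 × 0.828099 = -248.2 m.
Distance = √(ΔE² + ΔN²) = √((-248.2)² + 77.7²) = 260.1 m.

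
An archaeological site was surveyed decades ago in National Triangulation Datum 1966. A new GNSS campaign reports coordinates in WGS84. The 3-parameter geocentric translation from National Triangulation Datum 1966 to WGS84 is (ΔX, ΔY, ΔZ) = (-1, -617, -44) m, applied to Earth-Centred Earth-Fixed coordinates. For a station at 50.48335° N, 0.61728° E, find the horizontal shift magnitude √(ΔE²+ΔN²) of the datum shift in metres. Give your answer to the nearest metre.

The local east axis at (φ, λ) is (−sin λ, cos λ, 0), so ΔE = −sin(0.61728°)·(-1) + cos(0.61728°)·(-617) = -616.95 m.
The local north axis is (−sin φ cos λ, −sin φ sin λ, cos φ), giving ΔN = 0.771 + 5.128 − 27.997 = -22.10 m.
Horizontal magnitude = √(ΔE² + ΔN²) = √((-616.95)² + (-22.10)²) = 617.35 m.

617 m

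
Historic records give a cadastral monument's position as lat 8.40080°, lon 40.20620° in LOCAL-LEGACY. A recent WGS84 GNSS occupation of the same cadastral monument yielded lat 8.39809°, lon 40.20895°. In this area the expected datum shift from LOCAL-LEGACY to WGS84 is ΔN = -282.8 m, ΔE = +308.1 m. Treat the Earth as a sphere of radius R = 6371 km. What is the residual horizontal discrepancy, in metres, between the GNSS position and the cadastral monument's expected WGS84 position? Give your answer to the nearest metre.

Observed coordinate differences: Δφ = -0.00271°, Δλ = +0.00275°.
Converting to metres (1° lat = 111195 m, cos φ = 0.989270): observed ΔN = -301.3 m, observed ΔE = 302.5 m.
Subtracting the expected shift leaves a residual of -301.3 − (-282.8) = -18.5 m north and 302.5 − (308.1) = -5.6 m east.
Residual distance = √((-18.5)² + (-5.6)²) = 19.4 m.

19 m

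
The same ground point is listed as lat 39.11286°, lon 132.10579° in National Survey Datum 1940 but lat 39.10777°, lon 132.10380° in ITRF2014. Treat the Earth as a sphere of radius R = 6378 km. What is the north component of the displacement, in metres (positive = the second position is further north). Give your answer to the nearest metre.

Δφ = 39.10777° − 39.11286° = -0.00509°; Δλ = 132.10380° − 132.10579° = -0.00199°.
1° along a meridian = πR/180 = 111317 m.
ΔN = Δφ × 111317 = -566.6 m; ΔE = Δλ × 111317 × cos(39.11286°) = -0.00199 × 111317 × 0.775905 = -171.9 m.

ΔN = -567 m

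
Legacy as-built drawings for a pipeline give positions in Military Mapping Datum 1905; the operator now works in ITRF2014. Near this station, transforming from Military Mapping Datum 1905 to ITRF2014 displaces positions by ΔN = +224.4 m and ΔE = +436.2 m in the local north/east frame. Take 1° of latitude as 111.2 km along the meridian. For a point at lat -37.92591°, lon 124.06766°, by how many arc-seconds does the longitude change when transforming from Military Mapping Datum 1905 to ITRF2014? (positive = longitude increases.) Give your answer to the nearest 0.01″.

Δλ = 17.90″

At latitude -37.92591°, cos φ = 0.788806.
1° of longitude at this latitude = 111.2 × cos φ = 87.72 km, so Δλ = 436.2 / 87715.3 = 0.0049729° = 17.902″.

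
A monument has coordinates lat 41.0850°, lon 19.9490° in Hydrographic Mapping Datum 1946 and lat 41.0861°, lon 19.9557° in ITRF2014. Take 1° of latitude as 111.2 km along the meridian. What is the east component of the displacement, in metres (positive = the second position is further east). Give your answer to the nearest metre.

ΔE = 562 m

Δφ = 41.0861° − 41.0850° = +0.0011°; Δλ = 19.9557° − 19.9490° = +0.0067°.
ΔN = Δφ × 111200 = 122.3 m; ΔE = Δλ × 111200 × cos(41.0850°) = +0.0067 × 111200 × 0.753735 = 561.6 m.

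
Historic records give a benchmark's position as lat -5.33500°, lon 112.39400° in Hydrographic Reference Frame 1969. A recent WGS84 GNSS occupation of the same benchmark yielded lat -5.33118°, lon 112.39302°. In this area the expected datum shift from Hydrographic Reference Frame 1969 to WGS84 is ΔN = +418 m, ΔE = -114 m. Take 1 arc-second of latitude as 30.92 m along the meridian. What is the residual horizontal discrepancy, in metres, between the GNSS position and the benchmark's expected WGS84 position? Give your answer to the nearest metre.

9 m

Observed coordinate differences: Δφ = +0.00382°, Δλ = -0.00098°.
Converting to metres (1° lat = 111312 m, cos φ = 0.995668): observed ΔN = 425.2 m, observed ΔE = -108.6 m.
Subtracting the expected shift leaves a residual of 425.2 − (418) = 7.2 m north and -108.6 − (-114) = 5.4 m east.
Residual distance = √(7.2² + 5.4²) = 9.0 m.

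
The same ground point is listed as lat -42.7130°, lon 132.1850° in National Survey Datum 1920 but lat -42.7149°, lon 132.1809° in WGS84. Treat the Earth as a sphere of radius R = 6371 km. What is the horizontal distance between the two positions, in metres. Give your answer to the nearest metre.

Δφ = -42.7149° − -42.7130° = -0.0019°; Δλ = 132.1809° − 132.1850° = -0.0041°.
1° along a meridian = πR/180 = 111195 m.
ΔN = Δφ × 111195 = -211.3 m; ΔE = Δλ × 111195 × cos(-42.7130°) = -0.0041 × 111195 × 0.734761 = -335.0 m.
Distance = √(ΔE² + ΔN²) = √((-335.0)² + (-211.3)²) = 396.0 m.

396 m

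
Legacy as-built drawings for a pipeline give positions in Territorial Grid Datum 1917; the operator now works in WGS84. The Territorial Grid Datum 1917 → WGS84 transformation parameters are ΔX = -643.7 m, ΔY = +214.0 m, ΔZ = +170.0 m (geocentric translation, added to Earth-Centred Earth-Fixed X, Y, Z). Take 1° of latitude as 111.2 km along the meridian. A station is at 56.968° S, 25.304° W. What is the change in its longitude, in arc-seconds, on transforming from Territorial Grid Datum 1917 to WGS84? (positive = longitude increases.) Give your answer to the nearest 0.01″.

sin φ = -0.838366, cos φ = 0.545107, sin λ = -0.427421, cos λ = 0.904053.
East component: ΔE = −sin λ·ΔX + cos λ·ΔY = −(-0.427421)(-643.7) + (0.904053)(214.0) = -81.66 m.
1° of latitude spans 111200 m; at latitude φ, 1° of longitude spans that × cos φ = 60615.9 m, so Δλ = -81.66 / 60615.9 × 3600 = -4.850″.

Δλ = -4.85″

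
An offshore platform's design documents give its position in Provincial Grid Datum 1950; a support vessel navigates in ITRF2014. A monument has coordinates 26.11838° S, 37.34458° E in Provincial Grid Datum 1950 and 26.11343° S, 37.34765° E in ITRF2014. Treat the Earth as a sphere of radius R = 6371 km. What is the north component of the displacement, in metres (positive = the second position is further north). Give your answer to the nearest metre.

Δφ = -26.11343° − -26.11838° = +0.00495°; Δλ = 37.34765° − 37.34458° = +0.00307°.
1° along a meridian = πR/180 = 111195 m.
ΔN = Δφ × 111195 = 550.4 m; ΔE = Δλ × 111195 × cos(-26.11838°) = +0.00307 × 111195 × 0.897886 = 306.5 m.

ΔN = 550 m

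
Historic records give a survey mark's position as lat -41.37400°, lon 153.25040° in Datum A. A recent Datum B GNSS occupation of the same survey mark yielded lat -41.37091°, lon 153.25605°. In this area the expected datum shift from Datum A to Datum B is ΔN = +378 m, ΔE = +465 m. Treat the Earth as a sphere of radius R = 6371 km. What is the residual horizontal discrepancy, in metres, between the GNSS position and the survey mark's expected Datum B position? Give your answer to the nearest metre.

35 m

Observed coordinate differences: Δφ = +0.00309°, Δλ = +0.00565°.
Converting to metres (1° lat = 111195 m, cos φ = 0.750411): observed ΔN = 343.6 m, observed ΔE = 471.4 m.
Subtracting the expected shift leaves a residual of 343.6 − (378) = -34.4 m north and 471.4 − (465) = 6.4 m east.
Residual distance = √((-34.4)² + 6.4²) = 35.0 m.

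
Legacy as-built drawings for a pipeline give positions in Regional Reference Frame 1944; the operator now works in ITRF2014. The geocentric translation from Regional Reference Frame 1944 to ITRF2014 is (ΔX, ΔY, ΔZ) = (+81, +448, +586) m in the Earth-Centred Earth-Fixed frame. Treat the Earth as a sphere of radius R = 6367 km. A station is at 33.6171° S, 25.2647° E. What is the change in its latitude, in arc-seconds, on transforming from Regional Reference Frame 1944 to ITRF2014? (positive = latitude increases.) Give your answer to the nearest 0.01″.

Δφ = 20.55″

sin φ = -0.553640, cos φ = 0.832756, sin λ = 0.426801, cos λ = 0.904346.
North component: ΔN = −sin φ cos λ·ΔX − sin φ sin λ·ΔY + cos φ·ΔZ = −(-0.553640)(0.904346)(81) − (-0.553640)(0.426801)(448) + (0.832756)(586) = 634.41 m.
1° of latitude spans πR/180 = 111125 m, so Δφ = 634.41 / 111125 × 3600 = 20.552″.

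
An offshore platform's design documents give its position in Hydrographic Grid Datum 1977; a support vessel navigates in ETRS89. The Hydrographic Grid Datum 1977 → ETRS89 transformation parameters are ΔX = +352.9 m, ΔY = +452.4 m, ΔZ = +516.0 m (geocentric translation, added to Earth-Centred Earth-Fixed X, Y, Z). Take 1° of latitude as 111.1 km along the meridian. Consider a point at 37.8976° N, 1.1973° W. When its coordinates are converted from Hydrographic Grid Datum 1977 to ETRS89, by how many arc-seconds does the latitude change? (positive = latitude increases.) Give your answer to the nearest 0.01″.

sin φ = 0.614252, cos φ = 0.789110, sin λ = -0.020895, cos λ = 0.999782.
North component: ΔN = −sin φ cos λ·ΔX − sin φ sin λ·ΔY + cos φ·ΔZ = −(0.614252)(0.999782)(352.9) − (0.614252)(-0.020895)(452.4) + (0.789110)(516.0) = 196.26 m.
1° of latitude spans 111100 m, so Δφ = 196.26 / 111100 × 3600 = 6.360″.

Δφ = 6.36″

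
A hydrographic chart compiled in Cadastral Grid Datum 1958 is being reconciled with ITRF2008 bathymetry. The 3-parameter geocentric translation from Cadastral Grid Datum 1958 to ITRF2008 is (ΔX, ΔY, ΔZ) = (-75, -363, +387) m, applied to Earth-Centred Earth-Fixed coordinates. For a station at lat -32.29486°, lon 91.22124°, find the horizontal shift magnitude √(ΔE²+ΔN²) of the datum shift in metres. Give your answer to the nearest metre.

158 m

At φ = -32.29486°, λ = 91.22124°: sin φ = -0.534277, cos φ = 0.845310, sin λ = 0.999773, cos λ = -0.021313.
ΔE = −sin λ·ΔX + cos λ·ΔY = −(0.999773)·(-75) + (-0.021313)·(-363) = 82.72 m.
ΔN = −sin φ cos λ·ΔX − sin φ sin λ·ΔY + cos φ·ΔZ = −(-0.534277)(-0.021313)(-75) − (-0.534277)(0.999773)(-363) + (0.845310)(387) = 134.09 m.
Horizontal magnitude = √(ΔE² + ΔN²) = √(82.72² + 134.09²) = 157.55 m.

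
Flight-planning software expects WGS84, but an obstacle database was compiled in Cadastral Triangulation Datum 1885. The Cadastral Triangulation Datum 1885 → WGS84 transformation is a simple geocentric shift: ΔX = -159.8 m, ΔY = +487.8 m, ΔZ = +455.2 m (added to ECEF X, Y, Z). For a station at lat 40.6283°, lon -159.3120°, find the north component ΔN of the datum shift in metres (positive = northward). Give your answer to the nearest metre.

ΔN = 360 m

At φ = 40.6283°, λ = -159.3120°: sin φ = 0.651149, cos φ = 0.758950, sin λ = -0.353279, cos λ = -0.935518.
ΔN = −sin φ cos λ·ΔX − sin φ sin λ·ΔY + cos φ·ΔZ = −(0.651149)(-0.935518)(-159.8) − (0.651149)(-0.353279)(487.8) + (0.758950)(455.2) = 360.34 m.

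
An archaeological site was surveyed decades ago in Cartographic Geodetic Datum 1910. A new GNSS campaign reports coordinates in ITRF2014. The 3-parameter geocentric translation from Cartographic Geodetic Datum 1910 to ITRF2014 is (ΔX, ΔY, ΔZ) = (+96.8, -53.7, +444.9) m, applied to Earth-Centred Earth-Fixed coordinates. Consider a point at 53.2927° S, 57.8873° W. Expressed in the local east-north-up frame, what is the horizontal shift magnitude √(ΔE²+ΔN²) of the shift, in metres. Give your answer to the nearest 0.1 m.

347.8 m

The local east axis at (φ, λ) is (−sin λ, cos λ, 0), so ΔE = −sin(-57.8873°)·96.8 + cos(-57.8873°)·(-53.7) = 53.44 m.
The local north axis is (−sin φ cos λ, −sin φ sin λ, cos φ), giving ΔN = 41.253 + 36.465 + 265.929 = 343.65 m.
Horizontal magnitude = √(ΔE² + ΔN²) = √(53.44² + 343.65²) = 347.78 m.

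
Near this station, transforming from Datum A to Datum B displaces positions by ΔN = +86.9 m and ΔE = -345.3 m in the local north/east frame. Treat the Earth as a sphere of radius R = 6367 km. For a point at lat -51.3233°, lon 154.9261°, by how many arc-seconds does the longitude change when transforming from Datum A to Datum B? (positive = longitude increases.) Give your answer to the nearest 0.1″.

At latitude -51.3233°, cos φ = 0.624925.
One radian of longitude at latitude φ spans R cos φ, so Δλ = ΔE / (R cos φ) = -345.3 / (6367000 × 0.624925) = -8.6783e-05 rad = -17.900″.

Δλ = -17.9″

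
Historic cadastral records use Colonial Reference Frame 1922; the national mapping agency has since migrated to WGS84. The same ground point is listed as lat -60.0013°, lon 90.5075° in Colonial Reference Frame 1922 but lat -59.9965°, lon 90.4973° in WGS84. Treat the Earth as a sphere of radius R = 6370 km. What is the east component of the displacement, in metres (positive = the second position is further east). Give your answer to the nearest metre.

ΔE = -567 m

Δφ = -59.9965° − -60.0013° = +0.0048°; Δλ = 90.4973° − 90.5075° = -0.0102°.
1° along a meridian = πR/180 = 111177 m.
ΔN = Δφ × 111177 = 533.7 m; ΔE = Δλ × 111177 × cos(-60.0013°) = -0.0102 × 111177 × 0.499980 = -567.0 m.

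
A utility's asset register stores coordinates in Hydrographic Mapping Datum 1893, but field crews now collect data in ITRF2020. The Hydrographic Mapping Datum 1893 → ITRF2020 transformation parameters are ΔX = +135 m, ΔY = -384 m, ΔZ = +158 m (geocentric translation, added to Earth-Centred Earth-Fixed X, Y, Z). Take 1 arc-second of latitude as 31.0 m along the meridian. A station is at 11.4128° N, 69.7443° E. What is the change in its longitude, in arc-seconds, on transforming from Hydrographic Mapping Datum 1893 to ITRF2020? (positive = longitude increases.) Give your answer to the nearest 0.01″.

sin φ = 0.197876, cos φ = 0.980227, sin λ = 0.938157, cos λ = 0.346210.
East component: ΔE = −sin λ·ΔX + cos λ·ΔY = −(0.938157)(135) + (0.346210)(-384) = -259.60 m.
1° of latitude spans 3600 × 31.00 = 111600 m; at latitude φ, 1° of longitude spans that × cos φ = 109393.3 m, so Δλ = -259.60 / 109393.3 × 3600 = -8.543″.

Δλ = -8.54″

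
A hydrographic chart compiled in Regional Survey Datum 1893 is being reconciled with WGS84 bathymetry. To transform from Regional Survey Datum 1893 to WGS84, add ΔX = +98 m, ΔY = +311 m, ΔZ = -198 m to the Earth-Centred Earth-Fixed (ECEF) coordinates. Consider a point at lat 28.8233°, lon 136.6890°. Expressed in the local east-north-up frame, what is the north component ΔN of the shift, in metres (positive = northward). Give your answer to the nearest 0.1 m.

ΔN = -241.9 m

At φ = 28.8233°, λ = 136.6890°: sin φ = 0.482110, cos φ = 0.876111, sin λ = 0.685958, cos λ = -0.727641.
ΔN = −sin φ cos λ·ΔX − sin φ sin λ·ΔY + cos φ·ΔZ = −(0.482110)(-0.727641)(98) − (0.482110)(0.685958)(311) + (0.876111)(-198) = -241.94 m.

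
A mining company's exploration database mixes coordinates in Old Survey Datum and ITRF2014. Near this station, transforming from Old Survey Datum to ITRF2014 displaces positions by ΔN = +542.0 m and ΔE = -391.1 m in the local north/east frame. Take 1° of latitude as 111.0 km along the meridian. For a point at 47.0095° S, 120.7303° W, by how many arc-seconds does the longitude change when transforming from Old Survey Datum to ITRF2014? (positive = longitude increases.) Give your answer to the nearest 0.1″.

At latitude -47.0095°, cos φ = 0.681877.
1° of longitude at this latitude = 111.0 × cos φ = 75.69 km, so Δλ = -391.1 / 75688.4 = -0.0051672° = -18.602″.

Δλ = -18.6″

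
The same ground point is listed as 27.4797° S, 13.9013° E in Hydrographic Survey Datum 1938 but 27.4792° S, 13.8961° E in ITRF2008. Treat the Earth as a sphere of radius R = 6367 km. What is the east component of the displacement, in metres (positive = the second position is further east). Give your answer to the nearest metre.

ΔE = -513 m

Δφ = -27.4792° − -27.4797° = +0.0005°; Δλ = 13.8961° − 13.9013° = -0.0052°.
1° along a meridian = πR/180 = 111125 m.
ΔN = Δφ × 111125 = 55.6 m; ΔE = Δλ × 111125 × cos(-27.4797°) = -0.0052 × 111125 × 0.887174 = -512.7 m.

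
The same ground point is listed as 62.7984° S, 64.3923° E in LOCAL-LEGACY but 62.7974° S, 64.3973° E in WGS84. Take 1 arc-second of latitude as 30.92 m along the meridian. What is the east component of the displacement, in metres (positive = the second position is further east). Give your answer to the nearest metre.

Δφ = -62.7974° − -62.7984° = +0.0010°; Δλ = 64.3973° − 64.3923° = +0.0050°.
1° of latitude = 3600 × 30.92 = 111312 m.
ΔN = Δφ × 111312 = 111.3 m; ΔE = Δλ × 111312 × cos(-62.7984°) = +0.0050 × 111312 × 0.457123 = 254.4 m.

ΔE = 254 m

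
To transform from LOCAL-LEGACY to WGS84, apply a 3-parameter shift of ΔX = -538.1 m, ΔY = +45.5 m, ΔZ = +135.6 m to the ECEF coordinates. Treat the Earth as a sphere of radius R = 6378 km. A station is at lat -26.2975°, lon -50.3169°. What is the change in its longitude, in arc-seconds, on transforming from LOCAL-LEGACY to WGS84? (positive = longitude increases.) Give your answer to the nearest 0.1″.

Δλ = -13.9″

sin φ = -0.443032, cos φ = 0.896506, sin λ = -0.769588, cos λ = 0.638541.
East component: ΔE = −sin λ·ΔX + cos λ·ΔY = −(-0.769588)(-538.1) + (0.638541)(45.5) = -385.06 m.
1° of latitude spans πR/180 = 111317 m; at latitude φ, 1° of longitude spans that × cos φ = 99796.4 m, so Δλ = -385.06 / 99796.4 × 3600 = -13.890″.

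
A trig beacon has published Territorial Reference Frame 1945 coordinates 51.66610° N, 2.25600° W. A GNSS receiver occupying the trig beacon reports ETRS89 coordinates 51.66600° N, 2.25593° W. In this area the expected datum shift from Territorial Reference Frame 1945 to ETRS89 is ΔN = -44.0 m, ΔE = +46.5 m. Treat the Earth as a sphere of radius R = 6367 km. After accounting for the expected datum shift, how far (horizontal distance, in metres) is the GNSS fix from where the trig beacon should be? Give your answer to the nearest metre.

53 m

Observed coordinate differences: Δφ = -0.00010°, Δλ = +0.00007°.
Converting to metres (1° lat = 111125 m, cos φ = 0.620243): observed ΔN = -11.1 m, observed ΔE = 4.8 m.
Subtracting the expected shift leaves a residual of -11.1 − (-44.0) = 32.9 m north and 4.8 − (46.5) = -41.7 m east.
Residual distance = √(32.9² + (-41.7)²) = 53.1 m.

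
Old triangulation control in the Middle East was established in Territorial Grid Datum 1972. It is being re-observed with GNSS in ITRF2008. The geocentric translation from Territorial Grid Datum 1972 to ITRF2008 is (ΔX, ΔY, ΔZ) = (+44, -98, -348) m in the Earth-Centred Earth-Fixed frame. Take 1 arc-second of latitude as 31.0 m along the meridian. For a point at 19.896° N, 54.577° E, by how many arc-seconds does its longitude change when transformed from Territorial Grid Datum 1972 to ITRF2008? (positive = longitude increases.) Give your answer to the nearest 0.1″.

sin φ = 0.340314, cos φ = 0.940312, sin λ = 0.814895, cos λ = 0.579608.
East component: ΔE = −sin λ·ΔX + cos λ·ΔY = −(0.814895)(44) + (0.579608)(-98) = -92.66 m.
1° of latitude spans 3600 × 31.00 = 111600 m; at latitude φ, 1° of longitude spans that × cos φ = 104938.8 m, so Δλ = -92.66 / 104938.8 × 3600 = -3.179″.

Δλ = -3.2″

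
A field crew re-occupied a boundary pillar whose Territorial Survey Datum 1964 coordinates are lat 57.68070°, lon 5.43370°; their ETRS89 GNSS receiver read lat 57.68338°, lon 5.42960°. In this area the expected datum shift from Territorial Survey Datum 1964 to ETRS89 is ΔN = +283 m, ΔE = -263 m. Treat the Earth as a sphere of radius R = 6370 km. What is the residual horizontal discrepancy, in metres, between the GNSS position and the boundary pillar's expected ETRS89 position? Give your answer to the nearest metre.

24 m

Observed coordinate differences: Δφ = +0.00268°, Δλ = -0.00410°.
Converting to metres (1° lat = 111177 m, cos φ = 0.534637): observed ΔN = 298.0 m, observed ΔE = -243.7 m.
Subtracting the expected shift leaves a residual of 298.0 − (283) = 15.0 m north and -243.7 − (-263) = 19.3 m east.
Residual distance = √(15.0² + 19.3²) = 24.4 m.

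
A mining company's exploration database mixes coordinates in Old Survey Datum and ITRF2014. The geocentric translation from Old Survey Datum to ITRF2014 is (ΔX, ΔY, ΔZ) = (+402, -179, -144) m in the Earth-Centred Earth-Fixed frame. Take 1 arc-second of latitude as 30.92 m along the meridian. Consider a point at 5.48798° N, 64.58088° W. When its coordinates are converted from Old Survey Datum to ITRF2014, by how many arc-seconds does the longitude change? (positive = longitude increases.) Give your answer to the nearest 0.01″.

Δλ = 9.30″

sin φ = 0.095637, cos φ = 0.995416, sin λ = -0.903192, cos λ = 0.429237.
East component: ΔE = −sin λ·ΔX + cos λ·ΔY = −(-0.903192)(402) + (0.429237)(-179) = 286.25 m.
1° of latitude spans 3600 × 30.92 = 111312 m; at latitude φ, 1° of longitude spans that × cos φ = 110801.8 m, so Δλ = 286.25 / 110801.8 × 3600 = 9.300″.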